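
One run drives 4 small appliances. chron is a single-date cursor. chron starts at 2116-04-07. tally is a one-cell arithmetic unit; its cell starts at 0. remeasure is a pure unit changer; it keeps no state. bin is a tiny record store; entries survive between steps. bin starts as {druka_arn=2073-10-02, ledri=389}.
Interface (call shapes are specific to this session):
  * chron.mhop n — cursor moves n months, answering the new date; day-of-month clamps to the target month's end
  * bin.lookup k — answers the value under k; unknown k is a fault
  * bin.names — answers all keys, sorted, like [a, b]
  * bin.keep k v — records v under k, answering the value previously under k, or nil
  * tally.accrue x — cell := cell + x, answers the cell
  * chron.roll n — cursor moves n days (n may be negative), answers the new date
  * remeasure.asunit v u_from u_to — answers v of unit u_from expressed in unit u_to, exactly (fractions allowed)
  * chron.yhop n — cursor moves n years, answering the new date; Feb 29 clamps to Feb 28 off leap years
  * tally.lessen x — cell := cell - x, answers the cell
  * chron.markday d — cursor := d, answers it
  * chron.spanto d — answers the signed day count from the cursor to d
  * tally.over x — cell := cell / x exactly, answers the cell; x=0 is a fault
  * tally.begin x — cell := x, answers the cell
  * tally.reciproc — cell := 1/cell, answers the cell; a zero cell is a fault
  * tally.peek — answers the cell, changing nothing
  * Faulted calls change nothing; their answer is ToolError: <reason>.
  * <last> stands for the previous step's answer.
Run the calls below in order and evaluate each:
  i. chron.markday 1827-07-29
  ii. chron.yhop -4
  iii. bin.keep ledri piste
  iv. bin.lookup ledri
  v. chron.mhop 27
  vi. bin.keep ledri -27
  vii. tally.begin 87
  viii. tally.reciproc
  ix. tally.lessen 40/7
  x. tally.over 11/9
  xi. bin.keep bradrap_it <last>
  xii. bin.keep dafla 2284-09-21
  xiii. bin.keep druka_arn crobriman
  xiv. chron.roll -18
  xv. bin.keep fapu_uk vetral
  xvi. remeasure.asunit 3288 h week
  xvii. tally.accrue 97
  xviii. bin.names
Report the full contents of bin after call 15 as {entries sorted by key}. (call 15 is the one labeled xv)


Answer: {bradrap_it=-10419/2233, dafla=2284-09-21, druka_arn=crobriman, fapu_uk=vetral, ledri=-27}

Derivation:
>> chron.markday(d: 1827-07-29)
<< 1827-07-29
>> chron.yhop(n: -4)
<< 1823-07-29
>> bin.keep(k: ledri, v: piste)
<< 389
>> bin.lookup(k: ledri)
<< piste
>> chron.mhop(n: 27)
<< 1825-10-29
>> bin.keep(k: ledri, v: -27)
<< piste
>> tally.begin(x: 87)
<< 87
>> tally.reciproc()
<< 1/87
>> tally.lessen(x: 40/7)
<< -3473/609
>> tally.over(x: 11/9)
<< -10419/2233
>> bin.keep(k: bradrap_it, v: <last>)
<< nil
>> bin.keep(k: dafla, v: 2284-09-21)
<< nil
>> bin.keep(k: druka_arn, v: crobriman)
<< 2073-10-02
>> chron.roll(n: -18)
<< 1825-10-11
>> bin.keep(k: fapu_uk, v: vetral)
<< nil
>> remeasure.asunit(v: 3288, u_from: h, u_to: week)
<< 137/7
>> tally.accrue(x: 97)
<< 206182/2233
>> bin.names()
<< [bradrap_it, dafla, druka_arn, fapu_uk, ledri]


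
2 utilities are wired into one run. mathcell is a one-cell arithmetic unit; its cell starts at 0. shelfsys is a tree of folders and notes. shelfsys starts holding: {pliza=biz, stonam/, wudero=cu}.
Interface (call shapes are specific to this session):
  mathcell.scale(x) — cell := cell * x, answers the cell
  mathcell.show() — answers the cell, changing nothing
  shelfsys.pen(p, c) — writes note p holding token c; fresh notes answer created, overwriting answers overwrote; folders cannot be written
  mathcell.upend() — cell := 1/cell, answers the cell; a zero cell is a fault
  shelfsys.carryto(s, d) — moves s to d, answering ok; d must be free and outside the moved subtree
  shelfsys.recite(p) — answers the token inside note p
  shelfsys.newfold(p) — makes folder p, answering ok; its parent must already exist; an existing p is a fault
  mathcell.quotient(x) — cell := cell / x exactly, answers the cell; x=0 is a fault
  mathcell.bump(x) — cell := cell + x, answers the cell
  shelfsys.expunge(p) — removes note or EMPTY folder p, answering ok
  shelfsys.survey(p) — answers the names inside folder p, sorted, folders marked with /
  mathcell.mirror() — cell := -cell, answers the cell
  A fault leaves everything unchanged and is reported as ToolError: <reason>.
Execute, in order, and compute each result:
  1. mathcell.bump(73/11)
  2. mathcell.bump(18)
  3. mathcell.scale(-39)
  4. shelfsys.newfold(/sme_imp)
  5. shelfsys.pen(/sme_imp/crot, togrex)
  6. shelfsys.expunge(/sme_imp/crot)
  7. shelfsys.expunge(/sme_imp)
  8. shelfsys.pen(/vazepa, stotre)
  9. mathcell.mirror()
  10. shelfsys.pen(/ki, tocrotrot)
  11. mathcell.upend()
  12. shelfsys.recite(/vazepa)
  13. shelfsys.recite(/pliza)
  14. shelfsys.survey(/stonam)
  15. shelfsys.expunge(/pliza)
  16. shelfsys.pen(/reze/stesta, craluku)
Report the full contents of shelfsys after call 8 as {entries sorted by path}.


% mathcell.bump x→73/11
[out] 73/11
% mathcell.bump x→18
[out] 271/11
% mathcell.scale x→-39
[out] -10569/11
% shelfsys.newfold p→/sme_imp
[out] ok
% shelfsys.pen p→/sme_imp/crot c→togrex
[out] created
% shelfsys.expunge p→/sme_imp/crot
[out] ok
% shelfsys.expunge p→/sme_imp
[out] ok
% shelfsys.pen p→/vazepa c→stotre
[out] created
% mathcell.mirror
[out] 10569/11
% shelfsys.pen p→/ki c→tocrotrot
[out] created
% mathcell.upend
[out] 11/10569
% shelfsys.recite p→/vazepa
[out] stotre
% shelfsys.recite p→/pliza
[out] biz
% shelfsys.survey p→/stonam
[out] []
% shelfsys.expunge p→/pliza
[out] ok
% shelfsys.pen p→/reze/stesta c→craluku
[out] ToolError: no parent

Answer: {pliza=biz, stonam/, vazepa=stotre, wudero=cu}


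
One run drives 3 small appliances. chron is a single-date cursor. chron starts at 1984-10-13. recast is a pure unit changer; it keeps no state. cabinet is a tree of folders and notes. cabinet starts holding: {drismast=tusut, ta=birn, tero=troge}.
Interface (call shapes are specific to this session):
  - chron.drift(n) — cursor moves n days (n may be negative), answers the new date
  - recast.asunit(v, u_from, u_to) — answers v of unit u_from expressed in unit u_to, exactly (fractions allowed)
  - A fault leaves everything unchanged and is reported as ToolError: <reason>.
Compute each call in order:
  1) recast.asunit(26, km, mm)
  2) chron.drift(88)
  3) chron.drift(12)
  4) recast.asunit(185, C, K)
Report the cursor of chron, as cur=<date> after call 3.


>>> asunit v→26 u_from→km u_to→mm
:: 26000000
>>> drift n→88
:: 1985-01-09
>>> drift n→12
:: 1985-01-21
>>> asunit v→185 u_from→C u_to→K
:: 9163/20

Answer: cur=1985-01-21


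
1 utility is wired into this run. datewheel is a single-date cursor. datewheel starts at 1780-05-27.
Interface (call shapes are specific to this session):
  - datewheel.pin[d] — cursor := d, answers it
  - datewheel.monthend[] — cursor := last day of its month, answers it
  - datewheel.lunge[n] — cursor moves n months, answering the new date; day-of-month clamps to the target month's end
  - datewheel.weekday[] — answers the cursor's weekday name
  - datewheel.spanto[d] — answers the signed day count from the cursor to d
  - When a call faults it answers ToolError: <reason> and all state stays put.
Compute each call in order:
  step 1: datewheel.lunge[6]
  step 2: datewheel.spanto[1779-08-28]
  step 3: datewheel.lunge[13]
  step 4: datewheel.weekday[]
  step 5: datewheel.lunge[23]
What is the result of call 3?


Answer: 1781-12-27

Derivation:
==> datewheel.lunge(n='6')
<== 1780-11-27
==> datewheel.spanto(d='1779-08-28')
<== -457
==> datewheel.lunge(n='13')
<== 1781-12-27
==> datewheel.weekday()
<== Thursday
==> datewheel.lunge(n='23')
<== 1783-11-27


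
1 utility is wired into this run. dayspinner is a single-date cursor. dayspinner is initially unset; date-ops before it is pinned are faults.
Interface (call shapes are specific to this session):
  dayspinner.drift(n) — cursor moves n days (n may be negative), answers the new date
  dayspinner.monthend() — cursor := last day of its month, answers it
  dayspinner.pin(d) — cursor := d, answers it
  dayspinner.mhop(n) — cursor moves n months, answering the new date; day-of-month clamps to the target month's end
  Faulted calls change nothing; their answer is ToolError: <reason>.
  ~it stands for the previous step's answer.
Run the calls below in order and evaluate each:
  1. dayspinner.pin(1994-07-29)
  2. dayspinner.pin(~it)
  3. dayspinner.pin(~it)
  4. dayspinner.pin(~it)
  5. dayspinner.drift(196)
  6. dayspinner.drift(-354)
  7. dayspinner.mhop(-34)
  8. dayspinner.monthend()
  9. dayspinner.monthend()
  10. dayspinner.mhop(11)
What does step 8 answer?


>> pin(1994-07-29)
<< 1994-07-29
>> pin(~it)
<< 1994-07-29
>> pin(~it)
<< 1994-07-29
>> pin(~it)
<< 1994-07-29
>> drift(196)
<< 1995-02-10
>> drift(-354)
<< 1994-02-21
>> mhop(-34)
<< 1991-04-21
>> monthend()
<< 1991-04-30
>> monthend()
<< 1991-04-30
>> mhop(11)
<< 1992-03-30

Answer: 1991-04-30


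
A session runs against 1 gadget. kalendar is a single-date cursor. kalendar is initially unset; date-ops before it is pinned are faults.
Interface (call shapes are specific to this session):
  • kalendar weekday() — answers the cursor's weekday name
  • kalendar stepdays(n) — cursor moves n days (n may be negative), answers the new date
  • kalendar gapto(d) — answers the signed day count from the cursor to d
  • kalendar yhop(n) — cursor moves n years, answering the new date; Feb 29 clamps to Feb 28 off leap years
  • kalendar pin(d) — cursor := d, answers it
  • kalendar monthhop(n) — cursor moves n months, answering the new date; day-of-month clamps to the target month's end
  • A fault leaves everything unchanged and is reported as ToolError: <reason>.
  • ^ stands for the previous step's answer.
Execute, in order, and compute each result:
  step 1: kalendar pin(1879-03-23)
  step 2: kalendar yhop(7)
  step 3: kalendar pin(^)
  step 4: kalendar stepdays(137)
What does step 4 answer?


Answer: 1886-08-07

Derivation:
;; kalendar pin(d→1879-03-23) == 1879-03-23
;; kalendar yhop(n→7) == 1886-03-23
;; kalendar pin(d→^) == 1886-03-23
;; kalendar stepdays(n→137) == 1886-08-07


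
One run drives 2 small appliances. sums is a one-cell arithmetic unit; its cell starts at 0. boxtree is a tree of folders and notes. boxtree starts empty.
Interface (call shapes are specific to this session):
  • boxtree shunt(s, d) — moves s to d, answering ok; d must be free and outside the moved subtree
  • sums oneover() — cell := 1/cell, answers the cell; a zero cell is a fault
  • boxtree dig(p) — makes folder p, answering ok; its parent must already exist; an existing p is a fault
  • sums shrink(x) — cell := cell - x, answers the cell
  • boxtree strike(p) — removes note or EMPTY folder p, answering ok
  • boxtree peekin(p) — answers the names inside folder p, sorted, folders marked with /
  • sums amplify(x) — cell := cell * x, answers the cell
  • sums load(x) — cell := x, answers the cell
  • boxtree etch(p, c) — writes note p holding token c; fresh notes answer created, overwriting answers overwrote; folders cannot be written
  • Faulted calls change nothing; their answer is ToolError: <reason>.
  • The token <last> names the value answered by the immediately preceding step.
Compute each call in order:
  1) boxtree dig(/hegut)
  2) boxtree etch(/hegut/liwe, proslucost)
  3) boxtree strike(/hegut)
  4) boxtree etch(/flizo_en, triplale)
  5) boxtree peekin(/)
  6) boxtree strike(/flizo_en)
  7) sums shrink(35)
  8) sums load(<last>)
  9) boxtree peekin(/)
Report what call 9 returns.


-> boxtree dig(p: /hegut)
<- ok
-> boxtree etch(p: /hegut/liwe, c: proslucost)
<- created
-> boxtree strike(p: /hegut)
<- ToolError: not empty
-> boxtree etch(p: /flizo_en, c: triplale)
<- created
-> boxtree peekin(p: /)
<- [flizo_en, hegut/]
-> boxtree strike(p: /flizo_en)
<- ok
-> sums shrink(x: 35)
<- -35
-> sums load(x: <last>)
<- -35
-> boxtree peekin(p: /)
<- [hegut/]

Answer: [hegut/]


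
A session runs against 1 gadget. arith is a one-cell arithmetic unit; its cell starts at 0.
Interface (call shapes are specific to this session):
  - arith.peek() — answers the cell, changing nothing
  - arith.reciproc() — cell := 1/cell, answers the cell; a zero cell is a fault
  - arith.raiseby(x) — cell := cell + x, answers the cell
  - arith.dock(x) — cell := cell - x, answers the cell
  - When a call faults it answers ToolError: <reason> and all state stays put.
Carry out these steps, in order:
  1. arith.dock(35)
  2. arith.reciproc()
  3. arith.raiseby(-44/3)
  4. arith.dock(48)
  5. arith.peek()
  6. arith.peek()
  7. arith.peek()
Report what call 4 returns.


% arith.dock 35
  -35
% arith.reciproc
  -1/35
% arith.raiseby -44/3
  -1543/105
% arith.dock 48
  -6583/105
% arith.peek
  -6583/105
% arith.peek
  -6583/105
% arith.peek
  -6583/105

Answer: -6583/105


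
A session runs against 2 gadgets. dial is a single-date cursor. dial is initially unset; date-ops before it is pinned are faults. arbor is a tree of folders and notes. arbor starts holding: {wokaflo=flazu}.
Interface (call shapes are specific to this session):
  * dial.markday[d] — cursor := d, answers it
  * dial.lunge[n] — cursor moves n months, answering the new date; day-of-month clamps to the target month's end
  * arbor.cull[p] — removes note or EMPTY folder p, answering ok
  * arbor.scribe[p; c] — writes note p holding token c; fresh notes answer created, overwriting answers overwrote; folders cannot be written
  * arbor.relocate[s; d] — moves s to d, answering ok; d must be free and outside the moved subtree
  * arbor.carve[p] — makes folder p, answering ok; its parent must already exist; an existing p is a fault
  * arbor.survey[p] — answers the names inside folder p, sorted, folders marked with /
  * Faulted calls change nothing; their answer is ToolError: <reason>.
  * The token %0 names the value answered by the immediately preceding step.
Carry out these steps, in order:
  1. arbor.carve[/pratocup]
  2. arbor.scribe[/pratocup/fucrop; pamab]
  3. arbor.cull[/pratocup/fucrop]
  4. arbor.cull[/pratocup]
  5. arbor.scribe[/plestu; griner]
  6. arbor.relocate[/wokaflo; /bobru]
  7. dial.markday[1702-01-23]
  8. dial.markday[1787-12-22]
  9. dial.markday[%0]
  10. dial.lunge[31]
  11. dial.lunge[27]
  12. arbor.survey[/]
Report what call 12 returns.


I try arbor.carve(p→/pratocup), and get ok.
Now I run arbor.scribe(p→/pratocup/fucrop, c→pamab), which returns created.
I use arbor.cull(p→/pratocup/fucrop), → ok.
I invoke arbor.cull(p→/pratocup), which returns ok.
Next I call arbor.scribe(p→/plestu, c→griner): created.
I invoke arbor.relocate(s→/wokaflo, d→/bobru), and observe ok.
I try dial.markday(d→1702-01-23), yielding 1702-01-23.
I call dial.markday(d→1787-12-22), giving 1787-12-22.
Next I call dial.markday(d→%0), and get 1787-12-22.
I invoke dial.lunge(n→31), → 1790-07-22.
Then dial.lunge(n→27), yielding 1792-10-22.
I try arbor.survey(p→/), → [bobru, plestu].

Answer: [bobru, plestu]


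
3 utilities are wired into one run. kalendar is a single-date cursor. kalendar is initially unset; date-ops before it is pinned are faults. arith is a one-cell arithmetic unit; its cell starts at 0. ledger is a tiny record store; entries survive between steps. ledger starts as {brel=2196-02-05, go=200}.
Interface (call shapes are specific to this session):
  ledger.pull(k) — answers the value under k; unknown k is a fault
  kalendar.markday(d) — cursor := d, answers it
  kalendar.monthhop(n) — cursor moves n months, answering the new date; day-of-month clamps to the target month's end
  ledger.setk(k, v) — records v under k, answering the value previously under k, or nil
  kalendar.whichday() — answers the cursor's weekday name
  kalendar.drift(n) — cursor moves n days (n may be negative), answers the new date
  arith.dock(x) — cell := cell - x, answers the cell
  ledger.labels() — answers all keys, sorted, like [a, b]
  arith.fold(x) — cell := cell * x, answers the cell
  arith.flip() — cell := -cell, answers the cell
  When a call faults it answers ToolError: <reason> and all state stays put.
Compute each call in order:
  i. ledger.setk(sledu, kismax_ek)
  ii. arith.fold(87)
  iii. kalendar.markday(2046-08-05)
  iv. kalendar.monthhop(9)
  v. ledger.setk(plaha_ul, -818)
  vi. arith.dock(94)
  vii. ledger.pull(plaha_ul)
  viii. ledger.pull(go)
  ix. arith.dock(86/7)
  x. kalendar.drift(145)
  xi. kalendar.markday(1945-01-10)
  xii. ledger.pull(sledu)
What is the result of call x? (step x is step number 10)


-> ledger.setk(k: sledu, v: kismax_ek)
<- nil
-> arith.fold(x: 87)
<- 0
-> kalendar.markday(d: 2046-08-05)
<- 2046-08-05
-> kalendar.monthhop(n: 9)
<- 2047-05-05
-> ledger.setk(k: plaha_ul, v: -818)
<- nil
-> arith.dock(x: 94)
<- -94
-> ledger.pull(k: plaha_ul)
<- -818
-> ledger.pull(k: go)
<- 200
-> arith.dock(x: 86/7)
<- -744/7
-> kalendar.drift(n: 145)
<- 2047-09-27
-> kalendar.markday(d: 1945-01-10)
<- 1945-01-10
-> ledger.pull(k: sledu)
<- kismax_ek

Answer: 2047-09-27


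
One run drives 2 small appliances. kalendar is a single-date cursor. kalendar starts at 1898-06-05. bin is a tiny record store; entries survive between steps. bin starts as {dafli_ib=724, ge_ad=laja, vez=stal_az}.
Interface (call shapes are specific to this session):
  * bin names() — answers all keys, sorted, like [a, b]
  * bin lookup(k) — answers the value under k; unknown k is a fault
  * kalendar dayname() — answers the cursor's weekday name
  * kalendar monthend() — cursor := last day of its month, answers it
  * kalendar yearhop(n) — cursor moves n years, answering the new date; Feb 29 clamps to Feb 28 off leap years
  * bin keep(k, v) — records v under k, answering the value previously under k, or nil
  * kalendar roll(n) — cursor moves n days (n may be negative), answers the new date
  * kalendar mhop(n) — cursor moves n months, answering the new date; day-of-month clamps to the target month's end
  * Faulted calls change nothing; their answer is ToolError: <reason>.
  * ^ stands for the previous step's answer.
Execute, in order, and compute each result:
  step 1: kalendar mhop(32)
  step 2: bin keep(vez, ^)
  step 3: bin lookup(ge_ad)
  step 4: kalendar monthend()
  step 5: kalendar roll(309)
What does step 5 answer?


Answer: 1902-01-03

Derivation:
# kalendar mhop(n='32') : 1901-02-05
# bin keep(k='vez', v='^') : stal_az
# bin lookup(k='ge_ad') : laja
# kalendar monthend() : 1901-02-28
# kalendar roll(n='309') : 1902-01-03


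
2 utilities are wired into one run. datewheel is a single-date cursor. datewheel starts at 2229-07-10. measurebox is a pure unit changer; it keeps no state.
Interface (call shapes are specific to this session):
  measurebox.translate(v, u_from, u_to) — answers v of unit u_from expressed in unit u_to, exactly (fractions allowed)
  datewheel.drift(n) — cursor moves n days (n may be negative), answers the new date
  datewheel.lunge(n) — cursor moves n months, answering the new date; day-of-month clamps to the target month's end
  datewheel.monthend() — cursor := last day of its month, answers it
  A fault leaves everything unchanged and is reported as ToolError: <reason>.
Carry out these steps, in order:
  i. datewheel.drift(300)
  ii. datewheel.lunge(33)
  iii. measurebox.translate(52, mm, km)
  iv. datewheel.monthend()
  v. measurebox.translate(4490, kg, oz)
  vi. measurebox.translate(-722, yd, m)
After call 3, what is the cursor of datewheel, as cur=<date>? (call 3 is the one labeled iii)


Answer: cur=2233-02-06

Derivation:
~$ datewheel.drift n='300'
[out] 2230-05-06
~$ datewheel.lunge n='33'
[out] 2233-02-06
~$ measurebox.translate v='52' u_from='mm' u_to='km'
[out] 13/250000
~$ datewheel.monthend
[out] 2233-02-28
~$ measurebox.translate v='4490' u_from='kg' u_to='oz'
[out] 7184000000000/45359237
~$ measurebox.translate v='-722' u_from='yd' u_to='m'
[out] -412623/625


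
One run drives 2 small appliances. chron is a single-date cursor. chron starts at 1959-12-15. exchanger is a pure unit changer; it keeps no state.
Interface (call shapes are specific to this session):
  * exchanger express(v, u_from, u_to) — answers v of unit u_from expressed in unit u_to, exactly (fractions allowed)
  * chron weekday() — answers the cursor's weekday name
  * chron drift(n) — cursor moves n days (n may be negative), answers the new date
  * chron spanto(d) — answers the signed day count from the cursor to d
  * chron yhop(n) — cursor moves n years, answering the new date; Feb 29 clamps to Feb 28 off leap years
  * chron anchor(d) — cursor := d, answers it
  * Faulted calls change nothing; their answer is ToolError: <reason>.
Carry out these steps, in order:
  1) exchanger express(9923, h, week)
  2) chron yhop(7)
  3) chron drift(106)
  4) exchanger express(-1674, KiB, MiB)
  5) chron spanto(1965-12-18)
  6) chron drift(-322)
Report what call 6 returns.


→ exchanger express(v='9923', u_from='h', u_to='week')
← 9923/168
→ chron yhop(n='7')
← 1966-12-15
→ chron drift(n='106')
← 1967-03-31
→ exchanger express(v='-1674', u_from='KiB', u_to='MiB')
← -837/512
→ chron spanto(d='1965-12-18')
← -468
→ chron drift(n='-322')
← 1966-05-13

Answer: 1966-05-13


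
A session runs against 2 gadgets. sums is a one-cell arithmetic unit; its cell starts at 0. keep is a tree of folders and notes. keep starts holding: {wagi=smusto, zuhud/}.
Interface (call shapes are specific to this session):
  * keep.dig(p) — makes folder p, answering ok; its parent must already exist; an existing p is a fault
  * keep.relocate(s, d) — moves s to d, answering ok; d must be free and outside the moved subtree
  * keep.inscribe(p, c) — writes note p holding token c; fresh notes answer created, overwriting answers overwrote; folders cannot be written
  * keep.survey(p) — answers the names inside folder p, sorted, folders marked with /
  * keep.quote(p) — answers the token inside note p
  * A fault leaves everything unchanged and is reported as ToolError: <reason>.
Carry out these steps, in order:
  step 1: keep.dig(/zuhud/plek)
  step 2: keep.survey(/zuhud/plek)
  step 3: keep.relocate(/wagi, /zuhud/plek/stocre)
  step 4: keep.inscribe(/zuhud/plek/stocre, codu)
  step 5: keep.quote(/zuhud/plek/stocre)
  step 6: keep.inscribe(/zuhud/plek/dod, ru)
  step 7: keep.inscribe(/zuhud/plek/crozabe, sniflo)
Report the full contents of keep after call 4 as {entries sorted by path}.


[in] dig p='/zuhud/plek'
[out] ok
[in] survey p='/zuhud/plek'
[out] []
[in] relocate s='/wagi' d='/zuhud/plek/stocre'
[out] ok
[in] inscribe p='/zuhud/plek/stocre' c='codu'
[out] overwrote
[in] quote p='/zuhud/plek/stocre'
[out] codu
[in] inscribe p='/zuhud/plek/dod' c='ru'
[out] created
[in] inscribe p='/zuhud/plek/crozabe' c='sniflo'
[out] created

Answer: {zuhud/, zuhud/plek/, zuhud/plek/stocre=codu}


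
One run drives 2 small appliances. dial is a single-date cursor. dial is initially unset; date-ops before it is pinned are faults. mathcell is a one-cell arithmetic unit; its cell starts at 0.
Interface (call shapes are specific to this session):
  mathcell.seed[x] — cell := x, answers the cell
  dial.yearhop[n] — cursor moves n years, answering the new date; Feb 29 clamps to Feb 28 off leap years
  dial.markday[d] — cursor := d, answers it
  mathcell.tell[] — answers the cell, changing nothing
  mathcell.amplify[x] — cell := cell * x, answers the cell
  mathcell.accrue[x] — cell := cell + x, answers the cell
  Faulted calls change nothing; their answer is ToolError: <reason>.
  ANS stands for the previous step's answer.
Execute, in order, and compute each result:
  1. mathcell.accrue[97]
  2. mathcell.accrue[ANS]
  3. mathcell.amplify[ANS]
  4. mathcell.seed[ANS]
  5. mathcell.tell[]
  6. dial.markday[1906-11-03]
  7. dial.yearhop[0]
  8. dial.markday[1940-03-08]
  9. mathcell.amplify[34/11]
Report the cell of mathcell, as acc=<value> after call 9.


I run mathcell.accrue on x='97', which returns 97.
Invoking mathcell.accrue on x='ANS', — result: 194.
Using mathcell.amplify on x='ANS', — result: 37636.
Calling mathcell.seed on x='ANS', which returns 37636.
I try mathcell.tell, and see 37636.
Next I call dial.markday on d='1906-11-03', and get 1906-11-03.
Then dial.yearhop on n='0', — result: 1906-11-03.
I invoke dial.markday on d='1940-03-08', and get 1940-03-08.
Using mathcell.amplify on x='34/11': 1279624/11.

Answer: acc=1279624/11


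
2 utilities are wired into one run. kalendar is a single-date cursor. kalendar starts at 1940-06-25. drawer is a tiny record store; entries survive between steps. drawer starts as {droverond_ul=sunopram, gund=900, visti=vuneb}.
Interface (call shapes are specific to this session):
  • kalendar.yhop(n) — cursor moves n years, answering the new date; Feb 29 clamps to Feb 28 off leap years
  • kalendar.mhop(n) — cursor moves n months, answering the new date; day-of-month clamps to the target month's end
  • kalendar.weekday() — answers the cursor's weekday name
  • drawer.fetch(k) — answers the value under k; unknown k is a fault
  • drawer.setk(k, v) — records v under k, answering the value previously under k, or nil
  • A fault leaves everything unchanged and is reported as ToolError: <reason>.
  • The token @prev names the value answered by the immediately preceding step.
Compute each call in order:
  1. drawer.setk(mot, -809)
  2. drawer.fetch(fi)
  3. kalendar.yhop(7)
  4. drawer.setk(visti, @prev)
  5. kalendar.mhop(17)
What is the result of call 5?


-> drawer.setk(k=mot, v=-809)
<- nil
-> drawer.fetch(k=fi)
<- ToolError: no such key fi
-> kalendar.yhop(n=7)
<- 1947-06-25
-> drawer.setk(k=visti, v=@prev)
<- vuneb
-> kalendar.mhop(n=17)
<- 1948-11-25

Answer: 1948-11-25


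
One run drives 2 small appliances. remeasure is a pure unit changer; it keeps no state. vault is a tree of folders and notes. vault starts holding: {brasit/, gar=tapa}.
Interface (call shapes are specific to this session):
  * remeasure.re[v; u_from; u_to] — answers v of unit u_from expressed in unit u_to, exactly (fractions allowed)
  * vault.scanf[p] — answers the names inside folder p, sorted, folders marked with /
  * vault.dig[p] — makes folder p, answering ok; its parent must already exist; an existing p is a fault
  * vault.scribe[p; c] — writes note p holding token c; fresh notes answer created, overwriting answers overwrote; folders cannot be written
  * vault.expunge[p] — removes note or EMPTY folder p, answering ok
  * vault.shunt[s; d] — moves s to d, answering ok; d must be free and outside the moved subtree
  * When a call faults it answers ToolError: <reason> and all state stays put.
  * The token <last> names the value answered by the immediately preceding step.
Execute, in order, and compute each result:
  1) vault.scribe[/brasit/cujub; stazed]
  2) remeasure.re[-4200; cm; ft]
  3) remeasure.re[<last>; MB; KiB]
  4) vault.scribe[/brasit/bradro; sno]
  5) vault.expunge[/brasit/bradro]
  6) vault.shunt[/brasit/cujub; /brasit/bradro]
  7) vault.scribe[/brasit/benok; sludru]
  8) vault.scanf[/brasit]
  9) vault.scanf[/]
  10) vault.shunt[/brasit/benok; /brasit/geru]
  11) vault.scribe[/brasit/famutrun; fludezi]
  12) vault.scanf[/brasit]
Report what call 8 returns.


Next I call vault.scribe with p→/brasit/cujub, c→stazed, → created.
Calling remeasure.re with v→-4200, u_from→cm, u_to→ft, and observe -17500/127.
I call remeasure.re with v→<last>, u_from→MB, u_to→KiB, → -68359375/508.
I call vault.scribe with p→/brasit/bradro, c→sno: created.
I call vault.expunge with p→/brasit/bradro, which returns ok.
I use vault.shunt with s→/brasit/cujub, d→/brasit/bradro, and see ok.
Next I call vault.scribe with p→/brasit/benok, c→sludru, and get created.
Invoking vault.scanf with p→/brasit, and see [benok, bradro].
I use vault.scanf with p→/, and get [brasit/, gar].
I try vault.shunt with s→/brasit/benok, d→/brasit/geru, which returns ok.
I invoke vault.scribe with p→/brasit/famutrun, c→fludezi, → created.
Invoking vault.scanf with p→/brasit, and see [bradro, famutrun, geru].

Answer: [benok, bradro]


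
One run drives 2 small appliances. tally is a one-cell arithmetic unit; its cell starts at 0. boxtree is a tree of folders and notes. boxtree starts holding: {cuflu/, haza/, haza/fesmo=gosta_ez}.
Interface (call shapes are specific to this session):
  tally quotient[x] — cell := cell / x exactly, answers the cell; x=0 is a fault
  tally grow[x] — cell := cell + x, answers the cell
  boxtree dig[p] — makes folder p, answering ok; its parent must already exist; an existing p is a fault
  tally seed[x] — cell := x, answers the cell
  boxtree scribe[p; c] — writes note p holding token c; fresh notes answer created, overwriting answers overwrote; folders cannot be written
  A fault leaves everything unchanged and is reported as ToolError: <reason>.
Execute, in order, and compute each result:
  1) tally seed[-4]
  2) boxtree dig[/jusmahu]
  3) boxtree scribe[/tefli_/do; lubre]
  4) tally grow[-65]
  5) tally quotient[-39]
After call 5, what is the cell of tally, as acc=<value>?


[in] tally seed x='-4'
  -4
[in] boxtree dig p='/jusmahu'
  ok
[in] boxtree scribe p='/tefli_/do' c='lubre'
  ToolError: no parent
[in] tally grow x='-65'
  -69
[in] tally quotient x='-39'
  23/13

Answer: acc=23/13


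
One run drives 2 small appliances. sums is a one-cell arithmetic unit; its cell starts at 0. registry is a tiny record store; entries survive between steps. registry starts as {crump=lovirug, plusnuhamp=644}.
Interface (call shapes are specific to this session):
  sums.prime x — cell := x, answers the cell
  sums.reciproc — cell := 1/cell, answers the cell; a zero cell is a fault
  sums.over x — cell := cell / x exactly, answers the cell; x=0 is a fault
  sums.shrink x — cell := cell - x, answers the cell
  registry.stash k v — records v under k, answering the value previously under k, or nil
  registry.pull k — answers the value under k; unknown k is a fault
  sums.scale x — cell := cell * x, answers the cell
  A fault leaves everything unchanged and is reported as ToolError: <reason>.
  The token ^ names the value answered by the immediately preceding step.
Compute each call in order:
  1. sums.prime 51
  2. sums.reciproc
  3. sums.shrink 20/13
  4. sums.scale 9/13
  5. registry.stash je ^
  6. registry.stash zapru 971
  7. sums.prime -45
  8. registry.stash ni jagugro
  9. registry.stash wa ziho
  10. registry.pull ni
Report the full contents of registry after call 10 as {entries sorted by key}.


I use sums.prime(x: 51), → 51.
I try sums.reciproc, which returns 1/51.
I try sums.shrink(x: 20/13), and see -1007/663.
Then sums.scale(x: 9/13), and see -3021/2873.
I invoke registry.stash(k: je, v: ^), — result: nil.
Next I call registry.stash(k: zapru, v: 971), and see nil.
Using sums.prime(x: -45), and get -45.
I invoke registry.stash(k: ni, v: jagugro), and observe nil.
I call registry.stash(k: wa, v: ziho), → nil.
I run registry.pull(k: ni), → jagugro.

Answer: {crump=lovirug, je=-3021/2873, ni=jagugro, plusnuhamp=644, wa=ziho, zapru=971}


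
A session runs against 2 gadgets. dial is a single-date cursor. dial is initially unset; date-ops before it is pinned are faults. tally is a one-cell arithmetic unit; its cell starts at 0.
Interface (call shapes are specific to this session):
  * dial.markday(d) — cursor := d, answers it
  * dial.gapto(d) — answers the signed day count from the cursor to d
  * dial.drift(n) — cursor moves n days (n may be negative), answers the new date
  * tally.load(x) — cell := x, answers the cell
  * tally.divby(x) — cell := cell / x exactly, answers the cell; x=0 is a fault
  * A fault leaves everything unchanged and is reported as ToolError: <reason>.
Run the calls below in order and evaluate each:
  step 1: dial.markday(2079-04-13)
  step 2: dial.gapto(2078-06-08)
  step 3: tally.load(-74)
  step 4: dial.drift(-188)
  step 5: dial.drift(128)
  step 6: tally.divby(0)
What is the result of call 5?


// 1. dial.markday(2079-04-13) ~> 2079-04-13
// 2. dial.gapto(2078-06-08) ~> -309
// 3. tally.load(-74) ~> -74
// 4. dial.drift(-188) ~> 2078-10-07
// 5. dial.drift(128) ~> 2079-02-12
// 6. tally.divby(0) ~> ToolError: division by zero

Answer: 2079-02-12


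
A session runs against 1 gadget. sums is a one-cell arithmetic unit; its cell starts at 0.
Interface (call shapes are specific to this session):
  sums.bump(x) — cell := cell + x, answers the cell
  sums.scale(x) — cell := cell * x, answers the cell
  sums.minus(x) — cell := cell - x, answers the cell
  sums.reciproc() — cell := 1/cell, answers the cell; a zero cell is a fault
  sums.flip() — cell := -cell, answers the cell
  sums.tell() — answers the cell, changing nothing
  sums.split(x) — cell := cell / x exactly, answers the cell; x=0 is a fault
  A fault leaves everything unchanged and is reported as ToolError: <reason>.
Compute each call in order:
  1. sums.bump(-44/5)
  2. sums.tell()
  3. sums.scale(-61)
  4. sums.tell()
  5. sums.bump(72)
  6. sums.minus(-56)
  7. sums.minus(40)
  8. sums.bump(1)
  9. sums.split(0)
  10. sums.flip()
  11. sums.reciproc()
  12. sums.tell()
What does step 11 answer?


Answer: -5/3129

Derivation:
Step: sums.bump[x=-44/5]
Result: -44/5
Step: sums.tell[]
Result: -44/5
Step: sums.scale[x=-61]
Result: 2684/5
Step: sums.tell[]
Result: 2684/5
Step: sums.bump[x=72]
Result: 3044/5
Step: sums.minus[x=-56]
Result: 3324/5
Step: sums.minus[x=40]
Result: 3124/5
Step: sums.bump[x=1]
Result: 3129/5
Step: sums.split[x=0]
Result: ToolError: division by zero
Step: sums.flip[]
Result: -3129/5
Step: sums.reciproc[]
Result: -5/3129
Step: sums.tell[]
Result: -5/3129


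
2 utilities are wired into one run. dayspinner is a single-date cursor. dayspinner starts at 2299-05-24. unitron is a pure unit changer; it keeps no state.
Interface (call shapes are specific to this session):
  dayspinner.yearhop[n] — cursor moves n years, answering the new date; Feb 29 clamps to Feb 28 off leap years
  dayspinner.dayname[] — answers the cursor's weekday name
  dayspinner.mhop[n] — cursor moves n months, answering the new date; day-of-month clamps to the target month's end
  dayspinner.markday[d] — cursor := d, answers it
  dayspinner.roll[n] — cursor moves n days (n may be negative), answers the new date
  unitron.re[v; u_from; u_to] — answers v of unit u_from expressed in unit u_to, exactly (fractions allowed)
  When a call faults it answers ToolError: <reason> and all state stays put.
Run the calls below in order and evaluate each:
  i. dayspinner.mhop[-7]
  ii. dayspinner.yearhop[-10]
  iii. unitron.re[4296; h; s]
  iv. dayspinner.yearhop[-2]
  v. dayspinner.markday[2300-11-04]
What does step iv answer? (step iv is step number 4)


Answer: 2286-10-24

Derivation:
CALL mhop[n: -7]
RET  2298-10-24
CALL yearhop[n: -10]
RET  2288-10-24
CALL re[v: 4296; u_from: h; u_to: s]
RET  15465600
CALL yearhop[n: -2]
RET  2286-10-24
CALL markday[d: 2300-11-04]
RET  2300-11-04


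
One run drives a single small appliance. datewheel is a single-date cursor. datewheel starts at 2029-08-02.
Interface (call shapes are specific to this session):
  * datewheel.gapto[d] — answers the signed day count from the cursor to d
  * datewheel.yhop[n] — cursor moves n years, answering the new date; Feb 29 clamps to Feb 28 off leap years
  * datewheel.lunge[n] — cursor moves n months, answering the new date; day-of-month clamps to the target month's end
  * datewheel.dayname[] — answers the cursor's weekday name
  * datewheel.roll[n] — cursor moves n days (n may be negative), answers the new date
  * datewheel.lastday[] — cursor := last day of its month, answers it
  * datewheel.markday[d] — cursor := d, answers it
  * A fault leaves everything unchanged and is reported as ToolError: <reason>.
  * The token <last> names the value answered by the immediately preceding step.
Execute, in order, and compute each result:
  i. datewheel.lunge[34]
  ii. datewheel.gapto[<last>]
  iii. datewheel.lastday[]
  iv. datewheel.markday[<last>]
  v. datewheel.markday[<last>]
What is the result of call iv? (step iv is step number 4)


Do: datewheel.lunge[n→34]
See: 2032-06-02
Do: datewheel.gapto[d→<last>]
See: 0
Do: datewheel.lastday[]
See: 2032-06-30
Do: datewheel.markday[d→<last>]
See: 2032-06-30
Do: datewheel.markday[d→<last>]
See: 2032-06-30

Answer: 2032-06-30


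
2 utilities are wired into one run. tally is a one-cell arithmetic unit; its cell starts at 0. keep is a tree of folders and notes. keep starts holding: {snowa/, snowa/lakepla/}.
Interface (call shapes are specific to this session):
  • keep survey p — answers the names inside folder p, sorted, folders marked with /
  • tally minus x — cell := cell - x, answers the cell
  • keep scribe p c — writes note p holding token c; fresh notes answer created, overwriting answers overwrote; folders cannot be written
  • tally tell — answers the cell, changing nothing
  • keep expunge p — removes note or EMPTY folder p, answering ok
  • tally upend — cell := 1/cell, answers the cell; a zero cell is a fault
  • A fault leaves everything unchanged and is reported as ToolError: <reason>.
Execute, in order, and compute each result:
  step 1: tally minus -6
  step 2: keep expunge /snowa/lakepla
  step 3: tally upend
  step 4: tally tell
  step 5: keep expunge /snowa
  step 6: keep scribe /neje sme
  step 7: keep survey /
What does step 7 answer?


Now I run tally minus passing -6, which returns 6.
I use keep expunge passing /snowa/lakepla: ok.
Calling tally upend, and see 1/6.
Calling tally tell(), and observe 1/6.
Invoking keep expunge passing /snowa, and observe ok.
Then keep scribe passing /neje, sme, → created.
Next I call keep survey passing /: [neje].

Answer: [neje]


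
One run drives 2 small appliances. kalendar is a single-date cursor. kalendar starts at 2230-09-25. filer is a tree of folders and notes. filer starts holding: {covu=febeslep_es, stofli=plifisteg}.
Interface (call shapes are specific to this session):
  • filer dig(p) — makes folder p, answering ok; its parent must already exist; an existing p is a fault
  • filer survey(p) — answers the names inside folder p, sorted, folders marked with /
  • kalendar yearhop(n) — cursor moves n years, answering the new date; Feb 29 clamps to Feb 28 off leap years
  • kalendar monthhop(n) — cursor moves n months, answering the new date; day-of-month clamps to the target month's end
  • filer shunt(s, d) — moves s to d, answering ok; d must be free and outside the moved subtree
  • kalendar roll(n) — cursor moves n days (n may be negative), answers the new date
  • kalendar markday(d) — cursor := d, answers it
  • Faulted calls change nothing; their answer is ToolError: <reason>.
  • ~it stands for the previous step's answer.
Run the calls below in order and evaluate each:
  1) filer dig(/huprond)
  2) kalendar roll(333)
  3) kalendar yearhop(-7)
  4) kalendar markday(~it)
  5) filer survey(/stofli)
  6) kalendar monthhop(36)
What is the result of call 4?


Answer: 2224-08-24

Derivation:
==> filer dig(p: /huprond)
<== ok
==> kalendar roll(n: 333)
<== 2231-08-24
==> kalendar yearhop(n: -7)
<== 2224-08-24
==> kalendar markday(d: ~it)
<== 2224-08-24
==> filer survey(p: /stofli)
<== ToolError: not a directory
==> kalendar monthhop(n: 36)
<== 2227-08-24


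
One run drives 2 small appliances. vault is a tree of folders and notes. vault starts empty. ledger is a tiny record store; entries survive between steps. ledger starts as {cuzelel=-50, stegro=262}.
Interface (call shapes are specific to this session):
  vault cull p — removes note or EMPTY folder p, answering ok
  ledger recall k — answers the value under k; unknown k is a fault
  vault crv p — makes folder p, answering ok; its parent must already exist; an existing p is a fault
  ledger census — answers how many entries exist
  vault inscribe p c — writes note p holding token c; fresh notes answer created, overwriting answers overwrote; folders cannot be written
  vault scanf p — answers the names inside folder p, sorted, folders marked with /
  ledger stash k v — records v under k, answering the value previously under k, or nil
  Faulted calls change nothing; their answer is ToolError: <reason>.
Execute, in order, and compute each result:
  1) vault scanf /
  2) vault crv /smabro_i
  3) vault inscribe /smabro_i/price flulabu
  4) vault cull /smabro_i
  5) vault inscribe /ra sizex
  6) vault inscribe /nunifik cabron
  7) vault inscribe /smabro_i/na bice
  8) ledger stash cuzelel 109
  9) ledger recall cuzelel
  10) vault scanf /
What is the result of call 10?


;; 1. vault scanf(p: /) ~> []
;; 2. vault crv(p: /smabro_i) ~> ok
;; 3. vault inscribe(p: /smabro_i/price, c: flulabu) ~> created
;; 4. vault cull(p: /smabro_i) ~> ToolError: not empty
;; 5. vault inscribe(p: /ra, c: sizex) ~> created
;; 6. vault inscribe(p: /nunifik, c: cabron) ~> created
;; 7. vault inscribe(p: /smabro_i/na, c: bice) ~> created
;; 8. ledger stash(k: cuzelel, v: 109) ~> -50
;; 9. ledger recall(k: cuzelel) ~> 109
;; 10. vault scanf(p: /) ~> [nunifik, ra, smabro_i/]

Answer: [nunifik, ra, smabro_i/]
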